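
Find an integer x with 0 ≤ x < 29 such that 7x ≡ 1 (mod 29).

25

gcd(29, 7):
  29 = 4×7 + 1
  7 = 7×1
so gcd(29, 7) = 1.
Back-substitute for Bézout coefficients:
  1 = 29 - 4×7
  ... = 7×(-4) + 29×(1)
So 7×-4 ≡ 1 (mod 29), and -4 mod 29 = 25.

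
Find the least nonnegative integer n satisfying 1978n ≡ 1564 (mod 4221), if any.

gcd(4221, 1978) = 1.
1 divides 1564, so solutions exist.
By Bézout, 1978·(-446) + 4221·(209) = 1.
So 1978·(-446) ≡ 1 (mod 4221); multiply by 1564: n ≡ -697544 (mod 4221).
Smallest nonnegative: n = -697544 mod 4221 = 3142.

3142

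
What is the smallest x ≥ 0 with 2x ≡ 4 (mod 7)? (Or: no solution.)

gcd(7, 2) = 1.
1 divides 4, so solutions exist.
By Bézout, 2*(-3) + 7*(1) = 1.
So 2*(-3) ≡ 1 (mod 7); multiply by 4: x ≡ -12 (mod 7).
Smallest nonnegative: x = -12 mod 7 = 2.

2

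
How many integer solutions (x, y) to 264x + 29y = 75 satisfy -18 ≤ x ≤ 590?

21

gcd(264, 29):
  264 = 9×29 + 3
  29 = 9×3 + 2
  3 = 1×2 + 1
  2 = 2×1
so gcd(264, 29) = 1.
Back-substitute for Bézout coefficients:
  1 = 3 - 1×2
  ... = 264×(10) + 29×(-91)
Scale by 75: particular solution (750, -6825); reduce x mod 29: (25, -225).
General solution: x = 25 + 29t, y = -225 - 264t for integer t.
-18 ≤ 25 + 29t ≤ 590 gives t ∈ [-1, 19], which is 21 values.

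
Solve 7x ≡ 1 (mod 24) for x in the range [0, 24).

gcd(24, 7) = 1.
By Bézout, 7*(7) + 24*(-2) = 1.
So 7*7 ≡ 1 (mod 24), and 7 mod 24 = 7.

7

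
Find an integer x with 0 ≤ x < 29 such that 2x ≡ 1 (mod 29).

15

gcd(29, 2):
  29 = 14×2 + 1
  2 = 2×1
so gcd(29, 2) = 1.
Back-substitute for Bézout coefficients:
  1 = 29 - 14×2
  ... = 2×(-14) + 29×(1)
So 2×-14 ≡ 1 (mod 29), and -14 mod 29 = 15.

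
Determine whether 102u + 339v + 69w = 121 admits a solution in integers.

no

gcd(339, 102) = 3  (339 = 3×102 + 33, 102 = 3×33 + 3, 33 = 11×3).
gcd(3, 69) = 3.
3 does not divide 121 (remainder 1), so no integer solutions.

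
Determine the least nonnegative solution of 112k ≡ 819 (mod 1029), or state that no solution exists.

gcd(1029, 112):
  1029 = 9*112 + 21
  112 = 5*21 + 7
  21 = 3*7
so gcd(1029, 112) = 7.
7 divides 819, so solutions exist.
Back-substitute for Bézout coefficients:
  7 = 112 - 5*21
  ... = 112*(46) + 1029*(-5)
So 112*(46) ≡ 7 (mod 1029); multiply by 117: k ≡ 5382 (mod 147).
Smallest nonnegative: k = 5382 mod 147 = 90.

90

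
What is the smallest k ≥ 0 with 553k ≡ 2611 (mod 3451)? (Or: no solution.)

479

gcd(3451, 553) = 7.
7 divides 2611, so solutions exist.
By Bézout, 553×(-156) + 3451×(25) = 7.
So 553×(-156) ≡ 7 (mod 3451); multiply by 373: k ≡ -58188 (mod 493).
Smallest nonnegative: k = -58188 mod 493 = 479.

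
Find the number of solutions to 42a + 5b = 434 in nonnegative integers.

2

gcd(42, 5):
  42 = 8*5 + 2
  5 = 2*2 + 1
  2 = 2*1
so gcd(42, 5) = 1.
Back-substitute for Bézout coefficients:
  1 = 5 - 2*2
  ... = 42*(-2) + 5*(17)
Scale by 434: one solution is (-868, 7378). Reduce a mod 5: (2, 70).
General: a = 2 + 5t, b = 70 - 42t.
a ≥ 0 ⇒ t ≥ 0; b ≥ 0 ⇒ t ≤ 1. So t ∈ [0, 1]: 2 solutions.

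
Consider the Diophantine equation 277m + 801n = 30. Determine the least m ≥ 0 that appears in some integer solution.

3

gcd(801, 277):
  801 = 2·277 + 247
  277 = 1·247 + 30
  247 = 8·30 + 7
  30 = 4·7 + 2
  7 = 3·2 + 1
  2 = 2·1
so gcd(801, 277) = 1.
1 divides 30, so solutions exist.
Back-substitute for Bézout coefficients:
  1 = 7 - 3·2
  ... = 277·(-347) + 801·(120)
Scale by 30/1 = 30: (m₀, n₀) = (-10410, 3600).
General solution: m = -10410 + 801t, n = 3600 - 277t for integer t.
m ≥ 0: smallest is -10410 mod 801 = 3 (at t = 13), with n = -1.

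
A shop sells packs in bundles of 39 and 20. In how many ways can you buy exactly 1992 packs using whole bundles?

Need nonnegative integers with 39j + 20k = 1992.
gcd(39, 20) = 1, and 39·(-1) + 20·(2) = 1.
So (j₀, k₀) = (-1992, 3984); general j = -1992 + 20t, k = 3984 - 39t.
j ≥ 0 ⇒ t ≥ 100; k ≥ 0 ⇒ t ≤ 102. That's 3 values of t.

3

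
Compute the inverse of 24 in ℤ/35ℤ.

gcd(35, 24) = 1  (35 = 1*24 + 11, 24 = 2*11 + 2, 11 = 5*2 + 1, 2 = 2*1).
Back-substituting, 24*(-16) + 35*(11) = 1.
So 24*-16 ≡ 1 (mod 35), and -16 mod 35 = 19.

19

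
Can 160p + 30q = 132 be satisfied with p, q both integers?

no

gcd(160, 30) = 10  (160 = 5×30 + 10, 30 = 3×10).
10 does not divide 132 (remainder 2), so no integer solutions.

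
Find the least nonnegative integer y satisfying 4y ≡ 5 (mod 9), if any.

gcd(9, 4) = 1  (9 = 2·4 + 1, 4 = 4·1).
1 divides 5, so solutions exist.
Back-substituting, 4·(-2) + 9·(1) = 1.
So 4·(-2) ≡ 1 (mod 9); multiply by 5: y ≡ -10 (mod 9).
Smallest nonnegative: y = -10 mod 9 = 8.

8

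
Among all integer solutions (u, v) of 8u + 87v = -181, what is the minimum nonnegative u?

10

gcd(87, 8) = 1  (87 = 10*8 + 7, 8 = 1*7 + 1, 7 = 7*1).
1 divides -181, so solutions exist.
Back-substituting, 8*(11) + 87*(-1) = 1.
Scale by -181/1 = -181: (u₀, v₀) = (-1991, 181).
General solution: u = -1991 + 87t, v = 181 - 8t for integer t.
u ≥ 0: smallest is -1991 mod 87 = 10 (at t = 23), with v = -3.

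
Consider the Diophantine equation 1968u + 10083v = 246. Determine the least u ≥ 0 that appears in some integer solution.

gcd(10083, 1968):
  10083 = 5*1968 + 243
  1968 = 8*243 + 24
  243 = 10*24 + 3
  24 = 8*3
so gcd(10083, 1968) = 3.
3 divides 246, so solutions exist.
Back-substitute for Bézout coefficients:
  3 = 243 - 10*24
  ... = 1968*(-415) + 10083*(81)
Scale by 246/3 = 82: (u₀, v₀) = (-34030, 6642).
General solution: u = -34030 + 3361t, v = 6642 - 656t for integer t.
u ≥ 0: smallest is -34030 mod 3361 = 2941 (at t = 11), with v = -574.

2941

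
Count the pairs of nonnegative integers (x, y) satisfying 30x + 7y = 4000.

19

gcd(30, 7) = 1  (30 = 4*7 + 2, 7 = 3*2 + 1, 2 = 2*1).
Back-substituting, 30*(-3) + 7*(13) = 1.
Scale by 4000: one solution is (-12000, 52000). Reduce x mod 7: (5, 550).
General: x = 5 + 7t, y = 550 - 30t.
x ≥ 0 ⇒ t ≥ 0; y ≥ 0 ⇒ t ≤ 18. So t ∈ [0, 18]: 19 solutions.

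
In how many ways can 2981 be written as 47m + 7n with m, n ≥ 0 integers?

9

gcd(47, 7) = 1.
By Bézout, 47*(3) + 7*(-20) = 1.
One solution: (4, 399).
General: m = 4 + 7t, n = 399 - 47t.
m ≥ 0 ⇒ t ≥ 0; n ≥ 0 ⇒ t ≤ 8. So t ∈ [0, 8]: 9 solutions.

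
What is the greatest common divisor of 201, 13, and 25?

1

gcd(201, 13):
  201 = 15×13 + 6
  13 = 2×6 + 1
  6 = 6×1
so gcd(201, 13) = 1.
gcd(1, 25) = 1.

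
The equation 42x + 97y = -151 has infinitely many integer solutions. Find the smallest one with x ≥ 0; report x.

gcd(97, 42):
  97 = 2·42 + 13
  42 = 3·13 + 3
  13 = 4·3 + 1
  3 = 3·1
so gcd(97, 42) = 1.
1 divides -151, so solutions exist.
Back-substitute for Bézout coefficients:
  1 = 13 - 4·3
  ... = 42·(-30) + 97·(13)
Scale by -151/1 = -151: (x₀, y₀) = (4530, -1963).
General solution: x = 4530 + 97t, y = -1963 - 42t for integer t.
x ≥ 0: smallest is 4530 mod 97 = 68 (at t = -46), with y = -31.

68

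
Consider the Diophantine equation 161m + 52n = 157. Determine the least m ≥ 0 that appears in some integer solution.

21

gcd(161, 52) = 1  (161 = 3*52 + 5, 52 = 10*5 + 2, 5 = 2*2 + 1, 2 = 2*1).
1 divides 157, so solutions exist.
Back-substituting, 161*(21) + 52*(-65) = 1.
Scale by 157/1 = 157: (m₀, n₀) = (3297, -10205).
General solution: m = 3297 + 52t, n = -10205 - 161t for integer t.
m ≥ 0: smallest is 3297 mod 52 = 21 (at t = -63), with n = -62.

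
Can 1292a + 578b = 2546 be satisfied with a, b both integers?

gcd(1292, 578) = 34.
34 does not divide 2546 (remainder 30), so no integer solutions.

no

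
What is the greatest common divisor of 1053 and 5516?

1

gcd(5516, 1053):
  5516 = 5×1053 + 251
  1053 = 4×251 + 49
  251 = 5×49 + 6
  49 = 8×6 + 1
  6 = 6×1
so gcd(5516, 1053) = 1.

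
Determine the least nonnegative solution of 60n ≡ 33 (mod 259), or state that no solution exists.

gcd(259, 60) = 1.
1 divides 33, so solutions exist.
By Bézout, 60×(-82) + 259×(19) = 1.
So 60×(-82) ≡ 1 (mod 259); multiply by 33: n ≡ -2706 (mod 259).
Smallest nonnegative: n = -2706 mod 259 = 143.

143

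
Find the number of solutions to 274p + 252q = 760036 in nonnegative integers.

22

gcd(274, 252):
  274 = 1×252 + 22
  252 = 11×22 + 10
  22 = 2×10 + 2
  10 = 5×2
so gcd(274, 252) = 2.
Back-substitute for Bézout coefficients:
  2 = 22 - 2×10
  ... = 274×(23) + 252×(-25)
Scale by 380018: one solution is (8740414, -9500450). Reduce p mod 126: (46, 2966).
General: p = 46 + 126t, q = 2966 - 137t.
p ≥ 0 ⇒ t ≥ 0; q ≥ 0 ⇒ t ≤ 21. So t ∈ [0, 21]: 22 solutions.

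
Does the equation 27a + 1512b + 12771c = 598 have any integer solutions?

no

gcd(1512, 27) = 27  (1512 = 56×27).
gcd(27, 12771) = 27.
27 does not divide 598 (remainder 4), so no integer solutions.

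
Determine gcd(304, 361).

19

gcd(361, 304) = 19  (361 = 1×304 + 57, 304 = 5×57 + 19, 57 = 3×19).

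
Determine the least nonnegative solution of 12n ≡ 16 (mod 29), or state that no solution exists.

gcd(29, 12):
  29 = 2*12 + 5
  12 = 2*5 + 2
  5 = 2*2 + 1
  2 = 2*1
so gcd(29, 12) = 1.
1 divides 16, so solutions exist.
Back-substitute for Bézout coefficients:
  1 = 5 - 2*2
  ... = 12*(-12) + 29*(5)
So 12*(-12) ≡ 1 (mod 29); multiply by 16: n ≡ -192 (mod 29).
Smallest nonnegative: n = -192 mod 29 = 11.

11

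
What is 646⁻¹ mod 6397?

5991

gcd(6397, 646) = 1  (6397 = 9·646 + 583, 646 = 1·583 + 63, 583 = 9·63 + 16, 63 = 3·16 + 15, 16 = 1·15 + 1, 15 = 15·1).
Back-substituting, 646·(-406) + 6397·(41) = 1.
So 646·-406 ≡ 1 (mod 6397), and -406 mod 6397 = 5991.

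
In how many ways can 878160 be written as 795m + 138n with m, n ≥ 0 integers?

24

gcd(795, 138) = 3  (795 = 5*138 + 105, 138 = 1*105 + 33, 105 = 3*33 + 6, 33 = 5*6 + 3, 6 = 2*3).
Back-substituting, 795*(-21) + 138*(121) = 3.
Scale by 292720: one solution is (-6147120, 35419120). Reduce m mod 46: (44, 6110).
General: m = 44 + 46t, n = 6110 - 265t.
m ≥ 0 ⇒ t ≥ 0; n ≥ 0 ⇒ t ≤ 23. So t ∈ [0, 23]: 24 solutions.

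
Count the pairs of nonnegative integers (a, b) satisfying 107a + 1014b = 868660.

8

gcd(1014, 107) = 1  (1014 = 9·107 + 51, 107 = 2·51 + 5, 51 = 10·5 + 1, 5 = 5·1).
Back-substituting, 107·(-199) + 1014·(21) = 1.
Scale by 868660: one solution is (-172863340, 18241860). Reduce a mod 1014: (338, 821).
General: a = 338 + 1014t, b = 821 - 107t.
a ≥ 0 ⇒ t ≥ 0; b ≥ 0 ⇒ t ≤ 7. So t ∈ [0, 7]: 8 solutions.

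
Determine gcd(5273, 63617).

1

gcd(63617, 5273) = 1  (63617 = 12×5273 + 341, 5273 = 15×341 + 158, 341 = 2×158 + 25, 158 = 6×25 + 8, 25 = 3×8 + 1, 8 = 8×1).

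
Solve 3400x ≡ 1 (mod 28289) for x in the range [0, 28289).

gcd(28289, 3400):
  28289 = 8·3400 + 1089
  3400 = 3·1089 + 133
  1089 = 8·133 + 25
  133 = 5·25 + 8
  25 = 3·8 + 1
  8 = 8·1
so gcd(28289, 3400) = 1.
Back-substitute for Bézout coefficients:
  1 = 25 - 3·8
  ... = 3400·(-3403) + 28289·(409)
So 3400·-3403 ≡ 1 (mod 28289), and -3403 mod 28289 = 24886.

24886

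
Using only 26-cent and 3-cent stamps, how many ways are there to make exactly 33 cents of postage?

Need nonnegative integers with 26j + 3k = 33.
gcd(26, 3) = 1, and 26·(-1) + 3·(9) = 1.
So (j₀, k₀) = (-33, 297); general j = -33 + 3t, k = 297 - 26t.
j ≥ 0 ⇒ t ≥ 11; k ≥ 0 ⇒ t ≤ 11. That's 1 value of t.

1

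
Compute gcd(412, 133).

1

gcd(412, 133):
  412 = 3*133 + 13
  133 = 10*13 + 3
  13 = 4*3 + 1
  3 = 3*1
so gcd(412, 133) = 1.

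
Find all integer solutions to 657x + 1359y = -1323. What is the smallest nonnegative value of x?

89

gcd(1359, 657):
  1359 = 2×657 + 45
  657 = 14×45 + 27
  45 = 1×27 + 18
  27 = 1×18 + 9
  18 = 2×9
so gcd(1359, 657) = 9.
9 divides -1323, so solutions exist.
Back-substitute for Bézout coefficients:
  9 = 27 - 1×18
  ... = 657×(60) + 1359×(-29)
Scale by -1323/9 = -147: (x₀, y₀) = (-8820, 4263).
General solution: x = -8820 + 151t, y = 4263 - 73t for integer t.
x ≥ 0: smallest is -8820 mod 151 = 89 (at t = 59), with y = -44.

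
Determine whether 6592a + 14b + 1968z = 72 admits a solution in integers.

yes

gcd(6592, 14) = 2  (6592 = 470×14 + 12, 14 = 1×12 + 2, 12 = 6×2).
gcd(2, 1968) = 2.
2 divides 72, so integer solutions exist.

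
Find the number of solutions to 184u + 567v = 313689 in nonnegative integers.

3

gcd(567, 184):
  567 = 3·184 + 15
  184 = 12·15 + 4
  15 = 3·4 + 3
  4 = 1·3 + 1
  3 = 3·1
so gcd(567, 184) = 1.
Back-substitute for Bézout coefficients:
  1 = 4 - 1·3
  ... = 184·(151) + 567·(-49)
Scale by 313689: one solution is (47367039, -15370761). Reduce u mod 567: (426, 415).
General: u = 426 + 567t, v = 415 - 184t.
u ≥ 0 ⇒ t ≥ 0; v ≥ 0 ⇒ t ≤ 2. So t ∈ [0, 2]: 3 solutions.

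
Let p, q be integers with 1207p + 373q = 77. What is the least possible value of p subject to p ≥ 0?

gcd(1207, 373):
  1207 = 3*373 + 88
  373 = 4*88 + 21
  88 = 4*21 + 4
  21 = 5*4 + 1
  4 = 4*1
so gcd(1207, 373) = 1.
1 divides 77, so solutions exist.
Back-substitute for Bézout coefficients:
  1 = 21 - 5*4
  ... = 1207*(-89) + 373*(288)
Scale by 77/1 = 77: (p₀, q₀) = (-6853, 22176).
General solution: p = -6853 + 373t, q = 22176 - 1207t for integer t.
p ≥ 0: smallest is -6853 mod 373 = 234 (at t = 19), with q = -757.

234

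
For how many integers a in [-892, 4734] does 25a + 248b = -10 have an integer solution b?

23

gcd(248, 25):
  248 = 9·25 + 23
  25 = 1·23 + 2
  23 = 11·2 + 1
  2 = 2·1
so gcd(248, 25) = 1.
Back-substitute for Bézout coefficients:
  1 = 23 - 11·2
  ... = 25·(-119) + 248·(12)
Scale by -10: particular solution (1190, -120); reduce a mod 248: (198, -20).
General solution: a = 198 + 248t, b = -20 - 25t for integer t.
-892 ≤ 198 + 248t ≤ 4734 gives t ∈ [-4, 18], which is 23 values.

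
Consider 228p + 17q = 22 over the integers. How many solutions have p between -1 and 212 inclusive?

13

gcd(228, 17) = 1.
By Bézout, 228·(5) + 17·(-67) = 1.
Particular solution: (8, -106).
General solution: p = 8 + 17t, q = -106 - 228t for integer t.
-1 ≤ 8 + 17t ≤ 212 gives t ∈ [0, 12], which is 13 values.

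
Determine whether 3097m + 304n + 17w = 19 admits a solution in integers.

gcd(3097, 304) = 19  (3097 = 10*304 + 57, 304 = 5*57 + 19, 57 = 3*19).
gcd(19, 17) = 1.
1 divides 19, so integer solutions exist.

yes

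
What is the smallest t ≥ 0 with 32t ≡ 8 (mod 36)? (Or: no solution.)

gcd(36, 32) = 4  (36 = 1*32 + 4, 32 = 8*4).
4 divides 8, so solutions exist.
Back-substituting, 32*(-1) + 36*(1) = 4.
So 32*(-1) ≡ 4 (mod 36); multiply by 2: t ≡ -2 (mod 9).
Smallest nonnegative: t = -2 mod 9 = 7.

7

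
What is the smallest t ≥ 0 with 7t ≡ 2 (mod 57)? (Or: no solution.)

41

gcd(57, 7) = 1  (57 = 8×7 + 1, 7 = 7×1).
1 divides 2, so solutions exist.
Back-substituting, 7×(-8) + 57×(1) = 1.
So 7×(-8) ≡ 1 (mod 57); multiply by 2: t ≡ -16 (mod 57).
Smallest nonnegative: t = -16 mod 57 = 41.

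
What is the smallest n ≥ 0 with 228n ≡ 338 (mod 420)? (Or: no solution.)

no solution

gcd(420, 228) = 12.
12 does not divide 338, so the congruence has no solution.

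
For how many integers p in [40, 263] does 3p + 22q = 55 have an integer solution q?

10

gcd(22, 3):
  22 = 7×3 + 1
  3 = 3×1
so gcd(22, 3) = 1.
Back-substitute for Bézout coefficients:
  1 = 22 - 7×3
  ... = 3×(-7) + 22×(1)
Scale by 55: particular solution (-385, 55); reduce p mod 22: (11, 1).
General solution: p = 11 + 22t, q = 1 - 3t for integer t.
40 ≤ 11 + 22t ≤ 263 gives t ∈ [2, 11], which is 10 values.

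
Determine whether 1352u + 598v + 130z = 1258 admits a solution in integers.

no

gcd(1352, 598):
  1352 = 2*598 + 156
  598 = 3*156 + 130
  156 = 1*130 + 26
  130 = 5*26
so gcd(1352, 598) = 26.
gcd(26, 130) = 26.
26 does not divide 1258 (remainder 10), so no integer solutions.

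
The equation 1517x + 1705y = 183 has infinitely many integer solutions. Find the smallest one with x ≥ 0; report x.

gcd(1705, 1517) = 1  (1705 = 1*1517 + 188, 1517 = 8*188 + 13, 188 = 14*13 + 6, 13 = 2*6 + 1, 6 = 6*1).
1 divides 183, so solutions exist.
Back-substituting, 1517*(263) + 1705*(-234) = 1.
Scale by 183/1 = 183: (x₀, y₀) = (48129, -42822).
General solution: x = 48129 + 1705t, y = -42822 - 1517t for integer t.
x ≥ 0: smallest is 48129 mod 1705 = 389 (at t = -28), with y = -346.

389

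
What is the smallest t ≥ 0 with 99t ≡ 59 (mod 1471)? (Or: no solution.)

1219

gcd(1471, 99) = 1.
1 divides 59, so solutions exist.
By Bézout, 99×(-104) + 1471×(7) = 1.
So 99×(-104) ≡ 1 (mod 1471); multiply by 59: t ≡ -6136 (mod 1471).
Smallest nonnegative: t = -6136 mod 1471 = 1219.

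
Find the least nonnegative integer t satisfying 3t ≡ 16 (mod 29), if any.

gcd(29, 3) = 1  (29 = 9·3 + 2, 3 = 1·2 + 1, 2 = 2·1).
1 divides 16, so solutions exist.
Back-substituting, 3·(10) + 29·(-1) = 1.
So 3·(10) ≡ 1 (mod 29); multiply by 16: t ≡ 160 (mod 29).
Smallest nonnegative: t = 160 mod 29 = 15.

15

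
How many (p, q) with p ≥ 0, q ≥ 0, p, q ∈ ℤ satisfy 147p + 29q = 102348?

gcd(147, 29) = 1  (147 = 5*29 + 2, 29 = 14*2 + 1, 2 = 2*1).
Back-substituting, 147*(-14) + 29*(71) = 1.
Scale by 102348: one solution is (-1432872, 7266708). Reduce p mod 29: (18, 3438).
General: p = 18 + 29t, q = 3438 - 147t.
p ≥ 0 ⇒ t ≥ 0; q ≥ 0 ⇒ t ≤ 23. So t ∈ [0, 23]: 24 solutions.

24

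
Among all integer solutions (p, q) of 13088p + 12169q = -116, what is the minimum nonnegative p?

gcd(13088, 12169):
  13088 = 1·12169 + 919
  12169 = 13·919 + 222
  919 = 4·222 + 31
  222 = 7·31 + 5
  31 = 6·5 + 1
  5 = 5·1
so gcd(13088, 12169) = 1.
1 divides -116, so solutions exist.
Back-substitute for Bézout coefficients:
  1 = 31 - 6·5
  ... = 13088·(2357) + 12169·(-2535)
Scale by -116/1 = -116: (p₀, q₀) = (-273412, 294060).
General solution: p = -273412 + 12169t, q = 294060 - 13088t for integer t.
p ≥ 0: smallest is -273412 mod 12169 = 6475 (at t = 23), with q = -6964.

6475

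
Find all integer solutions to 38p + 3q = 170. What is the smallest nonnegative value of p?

gcd(38, 3) = 1  (38 = 12·3 + 2, 3 = 1·2 + 1, 2 = 2·1).
1 divides 170, so solutions exist.
Back-substituting, 38·(-1) + 3·(13) = 1.
Scale by 170/1 = 170: (p₀, q₀) = (-170, 2210).
General solution: p = -170 + 3t, q = 2210 - 38t for integer t.
p ≥ 0: smallest is -170 mod 3 = 1 (at t = 57), with q = 44.

1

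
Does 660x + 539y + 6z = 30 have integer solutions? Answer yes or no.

gcd(660, 539) = 11  (660 = 1·539 + 121, 539 = 4·121 + 55, 121 = 2·55 + 11, 55 = 5·11).
gcd(11, 6) = 1.
1 divides 30, so integer solutions exist.

yes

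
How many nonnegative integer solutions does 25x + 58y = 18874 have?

13

gcd(58, 25) = 1  (58 = 2×25 + 8, 25 = 3×8 + 1, 8 = 8×1).
Back-substituting, 25×(7) + 58×(-3) = 1.
Scale by 18874: one solution is (132118, -56622). Reduce x mod 58: (52, 303).
General: x = 52 + 58t, y = 303 - 25t.
x ≥ 0 ⇒ t ≥ 0; y ≥ 0 ⇒ t ≤ 12. So t ∈ [0, 12]: 13 solutions.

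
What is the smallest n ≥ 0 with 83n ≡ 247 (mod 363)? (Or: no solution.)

gcd(363, 83):
  363 = 4×83 + 31
  83 = 2×31 + 21
  31 = 1×21 + 10
  21 = 2×10 + 1
  10 = 10×1
so gcd(363, 83) = 1.
1 divides 247, so solutions exist.
Back-substitute for Bézout coefficients:
  1 = 21 - 2×10
  ... = 83×(35) + 363×(-8)
So 83×(35) ≡ 1 (mod 363); multiply by 247: n ≡ 8645 (mod 363).
Smallest nonnegative: n = 8645 mod 363 = 296.

296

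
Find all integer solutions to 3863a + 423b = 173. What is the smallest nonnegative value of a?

gcd(3863, 423):
  3863 = 9*423 + 56
  423 = 7*56 + 31
  56 = 1*31 + 25
  31 = 1*25 + 6
  25 = 4*6 + 1
  6 = 6*1
so gcd(3863, 423) = 1.
1 divides 173, so solutions exist.
Back-substitute for Bézout coefficients:
  1 = 25 - 4*6
  ... = 3863*(68) + 423*(-621)
Scale by 173/1 = 173: (a₀, b₀) = (11764, -107433).
General solution: a = 11764 + 423t, b = -107433 - 3863t for integer t.
a ≥ 0: smallest is 11764 mod 423 = 343 (at t = -27), with b = -3132.

343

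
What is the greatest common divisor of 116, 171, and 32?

1

gcd(171, 116) = 1  (171 = 1·116 + 55, 116 = 2·55 + 6, 55 = 9·6 + 1, 6 = 6·1).
gcd(1, 32) = 1.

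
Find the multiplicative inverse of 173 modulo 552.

gcd(552, 173) = 1  (552 = 3*173 + 33, 173 = 5*33 + 8, 33 = 4*8 + 1, 8 = 8*1).
Back-substituting, 173*(-67) + 552*(21) = 1.
So 173*-67 ≡ 1 (mod 552), and -67 mod 552 = 485.

485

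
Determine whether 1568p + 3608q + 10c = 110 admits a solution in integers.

yes

gcd(3608, 1568) = 8.
gcd(8, 10) = 2.
2 divides 110, so integer solutions exist.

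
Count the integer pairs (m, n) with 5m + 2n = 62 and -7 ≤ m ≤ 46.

27

gcd(5, 2) = 1.
By Bézout, 5·(1) + 2·(-2) = 1.
Particular solution: (0, 31).
General solution: m = 0 + 2t, n = 31 - 5t for integer t.
-7 ≤ 0 + 2t ≤ 46 gives t ∈ [-3, 23], which is 27 values.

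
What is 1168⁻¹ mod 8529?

6886

gcd(8529, 1168):
  8529 = 7×1168 + 353
  1168 = 3×353 + 109
  353 = 3×109 + 26
  109 = 4×26 + 5
  26 = 5×5 + 1
  5 = 5×1
so gcd(8529, 1168) = 1.
Back-substitute for Bézout coefficients:
  1 = 26 - 5×5
  ... = 1168×(-1643) + 8529×(225)
So 1168×-1643 ≡ 1 (mod 8529), and -1643 mod 8529 = 6886.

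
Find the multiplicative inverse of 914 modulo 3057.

2465

gcd(3057, 914) = 1.
By Bézout, 914*(-592) + 3057*(177) = 1.
So 914*-592 ≡ 1 (mod 3057), and -592 mod 3057 = 2465.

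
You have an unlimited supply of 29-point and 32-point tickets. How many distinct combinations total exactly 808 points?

1

Need nonnegative integers with 29j + 32k = 808.
gcd(29, 32) = 1, and 29·(-11) + 32·(10) = 1.
So (j₀, k₀) = (-8888, 8080); general j = -8888 + 32t, k = 8080 - 29t.
j ≥ 0 ⇒ t ≥ 278; k ≥ 0 ⇒ t ≤ 278. That's 1 value of t.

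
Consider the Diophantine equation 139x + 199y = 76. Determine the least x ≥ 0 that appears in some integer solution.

12

gcd(199, 139):
  199 = 1×139 + 60
  139 = 2×60 + 19
  60 = 3×19 + 3
  19 = 6×3 + 1
  3 = 3×1
so gcd(199, 139) = 1.
1 divides 76, so solutions exist.
Back-substitute for Bézout coefficients:
  1 = 19 - 6×3
  ... = 139×(63) + 199×(-44)
Scale by 76/1 = 76: (x₀, y₀) = (4788, -3344).
General solution: x = 4788 + 199t, y = -3344 - 139t for integer t.
x ≥ 0: smallest is 4788 mod 199 = 12 (at t = -24), with y = -8.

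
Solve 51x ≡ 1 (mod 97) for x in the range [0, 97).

78

gcd(97, 51) = 1  (97 = 1×51 + 46, 51 = 1×46 + 5, 46 = 9×5 + 1, 5 = 5×1).
Back-substituting, 51×(-19) + 97×(10) = 1.
So 51×-19 ≡ 1 (mod 97), and -19 mod 97 = 78.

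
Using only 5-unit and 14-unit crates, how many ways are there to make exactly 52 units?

Need nonnegative integers with 5j + 14k = 52.
gcd(5, 14) = 1, and 5·(3) + 14·(-1) = 1.
So (j₀, k₀) = (156, -52); general j = 156 + 14t, k = -52 - 5t.
j ≥ 0 ⇒ t ≥ -11; k ≥ 0 ⇒ t ≤ -11. That's 1 value of t.

1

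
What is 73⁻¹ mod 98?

gcd(98, 73) = 1  (98 = 1·73 + 25, 73 = 2·25 + 23, 25 = 1·23 + 2, 23 = 11·2 + 1, 2 = 2·1).
Back-substituting, 73·(47) + 98·(-35) = 1.
So 73·47 ≡ 1 (mod 98), and 47 mod 98 = 47.

47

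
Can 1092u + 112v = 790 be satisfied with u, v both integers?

no

gcd(1092, 112) = 28  (1092 = 9*112 + 84, 112 = 1*84 + 28, 84 = 3*28).
28 does not divide 790 (remainder 6), so no integer solutions.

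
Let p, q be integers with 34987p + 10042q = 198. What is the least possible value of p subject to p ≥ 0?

gcd(34987, 10042):
  34987 = 3×10042 + 4861
  10042 = 2×4861 + 320
  4861 = 15×320 + 61
  320 = 5×61 + 15
  61 = 4×15 + 1
  15 = 15×1
so gcd(34987, 10042) = 1.
1 divides 198, so solutions exist.
Back-substitute for Bézout coefficients:
  1 = 61 - 4×15
  ... = 34987×(659) + 10042×(-2296)
Scale by 198/1 = 198: (p₀, q₀) = (130482, -454608).
General solution: p = 130482 + 10042t, q = -454608 - 34987t for integer t.
p ≥ 0: smallest is 130482 mod 10042 = 9978 (at t = -12), with q = -34764.

9978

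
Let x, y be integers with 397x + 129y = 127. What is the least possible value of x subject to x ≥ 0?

103

gcd(397, 129) = 1.
1 divides 127, so solutions exist.
By Bézout, 397·(13) + 129·(-40) = 1.
Scale by 127/1 = 127: (x₀, y₀) = (1651, -5080).
General solution: x = 1651 + 129t, y = -5080 - 397t for integer t.
x ≥ 0: smallest is 1651 mod 129 = 103 (at t = -12), with y = -316.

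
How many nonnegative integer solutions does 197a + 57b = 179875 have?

gcd(197, 57) = 1  (197 = 3·57 + 26, 57 = 2·26 + 5, 26 = 5·5 + 1, 5 = 5·1).
Back-substituting, 197·(11) + 57·(-38) = 1.
Scale by 179875: one solution is (1978625, -6835250). Reduce a mod 57: (41, 3014).
General: a = 41 + 57t, b = 3014 - 197t.
a ≥ 0 ⇒ t ≥ 0; b ≥ 0 ⇒ t ≤ 15. So t ∈ [0, 15]: 16 solutions.

16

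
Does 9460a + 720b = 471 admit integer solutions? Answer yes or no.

no

gcd(9460, 720) = 20.
20 does not divide 471 (remainder 11), so no integer solutions.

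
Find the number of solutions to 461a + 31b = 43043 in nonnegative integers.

gcd(461, 31) = 1  (461 = 14*31 + 27, 31 = 1*27 + 4, 27 = 6*4 + 3, 4 = 1*3 + 1, 3 = 3*1).
Back-substituting, 461*(-8) + 31*(119) = 1.
Scale by 43043: one solution is (-344344, 5122117). Reduce a mod 31: (4, 1329).
General: a = 4 + 31t, b = 1329 - 461t.
a ≥ 0 ⇒ t ≥ 0; b ≥ 0 ⇒ t ≤ 2. So t ∈ [0, 2]: 3 solutions.

3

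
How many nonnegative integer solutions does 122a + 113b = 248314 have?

18

gcd(122, 113) = 1  (122 = 1·113 + 9, 113 = 12·9 + 5, 9 = 1·5 + 4, 5 = 1·4 + 1, 4 = 4·1).
Back-substituting, 122·(-25) + 113·(27) = 1.
Scale by 248314: one solution is (-6207850, 6704478). Reduce a mod 113: (31, 2164).
General: a = 31 + 113t, b = 2164 - 122t.
a ≥ 0 ⇒ t ≥ 0; b ≥ 0 ⇒ t ≤ 17. So t ∈ [0, 17]: 18 solutions.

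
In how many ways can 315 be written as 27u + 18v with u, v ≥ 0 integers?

6

gcd(27, 18) = 9  (27 = 1×18 + 9, 18 = 2×9).
Back-substituting, 27×(1) + 18×(-1) = 9.
Scale by 35: one solution is (35, -35). Reduce u mod 2: (1, 16).
General: u = 1 + 2t, v = 16 - 3t.
u ≥ 0 ⇒ t ≥ 0; v ≥ 0 ⇒ t ≤ 5. So t ∈ [0, 5]: 6 solutions.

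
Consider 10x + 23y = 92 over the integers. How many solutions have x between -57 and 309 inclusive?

gcd(23, 10) = 1  (23 = 2*10 + 3, 10 = 3*3 + 1, 3 = 3*1).
Back-substituting, 10*(7) + 23*(-3) = 1.
Scale by 92: particular solution (644, -276); reduce x mod 23: (0, 4).
General solution: x = 0 + 23t, y = 4 - 10t for integer t.
-57 ≤ 0 + 23t ≤ 309 gives t ∈ [-2, 13], which is 16 values.

16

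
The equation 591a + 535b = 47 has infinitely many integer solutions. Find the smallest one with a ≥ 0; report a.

297

gcd(591, 535) = 1  (591 = 1×535 + 56, 535 = 9×56 + 31, 56 = 1×31 + 25, 31 = 1×25 + 6, 25 = 4×6 + 1, 6 = 6×1).
1 divides 47, so solutions exist.
Back-substituting, 591×(86) + 535×(-95) = 1.
Scale by 47/1 = 47: (a₀, b₀) = (4042, -4465).
General solution: a = 4042 + 535t, b = -4465 - 591t for integer t.
a ≥ 0: smallest is 4042 mod 535 = 297 (at t = -7), with b = -328.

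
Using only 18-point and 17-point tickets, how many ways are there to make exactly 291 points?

Need nonnegative integers with 18j + 17k = 291.
gcd(18, 17) = 1, and 18·(1) + 17·(-1) = 1.
So (j₀, k₀) = (291, -291); general j = 291 + 17t, k = -291 - 18t.
j ≥ 0 ⇒ t ≥ -17; k ≥ 0 ⇒ t ≤ -17. That's 1 value of t.

1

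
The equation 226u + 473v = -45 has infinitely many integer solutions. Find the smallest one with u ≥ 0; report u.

207

gcd(473, 226):
  473 = 2·226 + 21
  226 = 10·21 + 16
  21 = 1·16 + 5
  16 = 3·5 + 1
  5 = 5·1
so gcd(473, 226) = 1.
1 divides -45, so solutions exist.
Back-substitute for Bézout coefficients:
  1 = 16 - 3·5
  ... = 226·(90) + 473·(-43)
Scale by -45/1 = -45: (u₀, v₀) = (-4050, 1935).
General solution: u = -4050 + 473t, v = 1935 - 226t for integer t.
u ≥ 0: smallest is -4050 mod 473 = 207 (at t = 9), with v = -99.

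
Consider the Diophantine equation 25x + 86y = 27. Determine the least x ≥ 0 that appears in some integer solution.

63

gcd(86, 25) = 1.
1 divides 27, so solutions exist.
By Bézout, 25×(31) + 86×(-9) = 1.
Scale by 27/1 = 27: (x₀, y₀) = (837, -243).
General solution: x = 837 + 86t, y = -243 - 25t for integer t.
x ≥ 0: smallest is 837 mod 86 = 63 (at t = -9), with y = -18.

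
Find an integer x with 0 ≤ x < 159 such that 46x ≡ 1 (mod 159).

121

gcd(159, 46):
  159 = 3*46 + 21
  46 = 2*21 + 4
  21 = 5*4 + 1
  4 = 4*1
so gcd(159, 46) = 1.
Back-substitute for Bézout coefficients:
  1 = 21 - 5*4
  ... = 46*(-38) + 159*(11)
So 46*-38 ≡ 1 (mod 159), and -38 mod 159 = 121.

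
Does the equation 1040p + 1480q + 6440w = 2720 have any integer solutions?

yes

gcd(1480, 1040):
  1480 = 1*1040 + 440
  1040 = 2*440 + 160
  440 = 2*160 + 120
  160 = 1*120 + 40
  120 = 3*40
so gcd(1480, 1040) = 40.
gcd(40, 6440) = 40.
40 divides 2720, so integer solutions exist.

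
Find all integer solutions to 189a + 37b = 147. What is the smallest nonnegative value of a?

gcd(189, 37) = 1  (189 = 5×37 + 4, 37 = 9×4 + 1, 4 = 4×1).
1 divides 147, so solutions exist.
Back-substituting, 189×(-9) + 37×(46) = 1.
Scale by 147/1 = 147: (a₀, b₀) = (-1323, 6762).
General solution: a = -1323 + 37t, b = 6762 - 189t for integer t.
a ≥ 0: smallest is -1323 mod 37 = 9 (at t = 36), with b = -42.

9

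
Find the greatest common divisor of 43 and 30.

gcd(43, 30):
  43 = 1·30 + 13
  30 = 2·13 + 4
  13 = 3·4 + 1
  4 = 4·1
so gcd(43, 30) = 1.

1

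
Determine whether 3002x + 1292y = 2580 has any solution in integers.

gcd(3002, 1292):
  3002 = 2·1292 + 418
  1292 = 3·418 + 38
  418 = 11·38
so gcd(3002, 1292) = 38.
38 does not divide 2580 (remainder 34), so no integer solutions.

no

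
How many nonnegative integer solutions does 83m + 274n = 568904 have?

gcd(274, 83):
  274 = 3×83 + 25
  83 = 3×25 + 8
  25 = 3×8 + 1
  8 = 8×1
so gcd(274, 83) = 1.
Back-substitute for Bézout coefficients:
  1 = 25 - 3×8
  ... = 83×(-33) + 274×(10)
Scale by 568904: one solution is (-18773832, 5689040). Reduce m mod 274: (100, 2046).
General: m = 100 + 274t, n = 2046 - 83t.
m ≥ 0 ⇒ t ≥ 0; n ≥ 0 ⇒ t ≤ 24. So t ∈ [0, 24]: 25 solutions.

25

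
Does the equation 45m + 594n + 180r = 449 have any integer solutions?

gcd(594, 45) = 9.
gcd(9, 180) = 9.
9 does not divide 449 (remainder 8), so no integer solutions.

no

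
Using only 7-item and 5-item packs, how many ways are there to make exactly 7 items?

Need nonnegative integers with 7j + 5k = 7.
gcd(7, 5) = 1, and 7·(-2) + 5·(3) = 1.
So (j₀, k₀) = (-14, 21); general j = -14 + 5t, k = 21 - 7t.
j ≥ 0 ⇒ t ≥ 3; k ≥ 0 ⇒ t ≤ 3. That's 1 value of t.

1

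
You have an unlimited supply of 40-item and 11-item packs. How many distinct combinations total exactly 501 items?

1

Need nonnegative integers with 40j + 11k = 501.
gcd(40, 11) = 1, and 40·(-3) + 11·(11) = 1.
So (j₀, k₀) = (-1503, 5511); general j = -1503 + 11t, k = 5511 - 40t.
j ≥ 0 ⇒ t ≥ 137; k ≥ 0 ⇒ t ≤ 137. That's 1 value of t.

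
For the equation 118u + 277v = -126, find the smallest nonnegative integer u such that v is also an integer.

gcd(277, 118):
  277 = 2×118 + 41
  118 = 2×41 + 36
  41 = 1×36 + 5
  36 = 7×5 + 1
  5 = 5×1
so gcd(277, 118) = 1.
1 divides -126, so solutions exist.
Back-substitute for Bézout coefficients:
  1 = 36 - 7×5
  ... = 118×(54) + 277×(-23)
Scale by -126/1 = -126: (u₀, v₀) = (-6804, 2898).
General solution: u = -6804 + 277t, v = 2898 - 118t for integer t.
u ≥ 0: smallest is -6804 mod 277 = 121 (at t = 25), with v = -52.

121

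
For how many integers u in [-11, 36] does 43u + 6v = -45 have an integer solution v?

8

gcd(43, 6) = 1  (43 = 7*6 + 1, 6 = 6*1).
Back-substituting, 43*(1) + 6*(-7) = 1.
Scale by -45: particular solution (-45, 315); reduce u mod 6: (3, -29).
General solution: u = 3 + 6t, v = -29 - 43t for integer t.
-11 ≤ 3 + 6t ≤ 36 gives t ∈ [-2, 5], which is 8 values.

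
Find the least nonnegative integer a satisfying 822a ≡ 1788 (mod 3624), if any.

518

gcd(3624, 822):
  3624 = 4*822 + 336
  822 = 2*336 + 150
  336 = 2*150 + 36
  150 = 4*36 + 6
  36 = 6*6
so gcd(3624, 822) = 6.
6 divides 1788, so solutions exist.
Back-substitute for Bézout coefficients:
  6 = 150 - 4*36
  ... = 822*(97) + 3624*(-22)
So 822*(97) ≡ 6 (mod 3624); multiply by 298: a ≡ 28906 (mod 604).
Smallest nonnegative: a = 28906 mod 604 = 518.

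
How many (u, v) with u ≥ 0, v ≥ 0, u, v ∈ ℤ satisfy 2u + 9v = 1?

0

gcd(9, 2) = 1.
By Bézout, 2×(-4) + 9×(1) = 1.
One solution: (5, -1).
General: u = 5 + 9t, v = -1 - 2t.
u ≥ 0 ⇒ t ≥ 0; v ≥ 0 ⇒ t ≤ -1. So t ∈ [0, -1]: 0 solutions.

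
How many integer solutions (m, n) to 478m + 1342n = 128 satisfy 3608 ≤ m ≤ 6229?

gcd(1342, 478) = 2  (1342 = 2*478 + 386, 478 = 1*386 + 92, 386 = 4*92 + 18, 92 = 5*18 + 2, 18 = 9*2).
Back-substituting, 478*(73) + 1342*(-26) = 2.
Scale by 64: particular solution (4672, -1664); reduce m mod 671: (646, -230).
General solution: m = 646 + 671t, n = -230 - 239t for integer t.
3608 ≤ 646 + 671t ≤ 6229 gives t ∈ [5, 8], which is 4 values.

4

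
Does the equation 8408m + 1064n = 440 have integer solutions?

yes

gcd(8408, 1064) = 8  (8408 = 7×1064 + 960, 1064 = 1×960 + 104, 960 = 9×104 + 24, 104 = 4×24 + 8, 24 = 3×8).
8 divides 440, so integer solutions exist.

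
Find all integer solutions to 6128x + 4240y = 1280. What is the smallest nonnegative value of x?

gcd(6128, 4240):
  6128 = 1×4240 + 1888
  4240 = 2×1888 + 464
  1888 = 4×464 + 32
  464 = 14×32 + 16
  32 = 2×16
so gcd(6128, 4240) = 16.
16 divides 1280, so solutions exist.
Back-substitute for Bézout coefficients:
  16 = 464 - 14×32
  ... = 6128×(-128) + 4240×(185)
Scale by 1280/16 = 80: (x₀, y₀) = (-10240, 14800).
General solution: x = -10240 + 265t, y = 14800 - 383t for integer t.
x ≥ 0: smallest is -10240 mod 265 = 95 (at t = 39), with y = -137.

95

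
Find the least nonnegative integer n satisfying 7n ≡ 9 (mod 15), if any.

gcd(15, 7) = 1.
1 divides 9, so solutions exist.
By Bézout, 7·(-2) + 15·(1) = 1.
So 7·(-2) ≡ 1 (mod 15); multiply by 9: n ≡ -18 (mod 15).
Smallest nonnegative: n = -18 mod 15 = 12.

12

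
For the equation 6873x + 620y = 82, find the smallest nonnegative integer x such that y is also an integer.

294

gcd(6873, 620) = 1.
1 divides 82, so solutions exist.
By Bézout, 6873·(117) + 620·(-1297) = 1.
Scale by 82/1 = 82: (x₀, y₀) = (9594, -106354).
General solution: x = 9594 + 620t, y = -106354 - 6873t for integer t.
x ≥ 0: smallest is 9594 mod 620 = 294 (at t = -15), with y = -3259.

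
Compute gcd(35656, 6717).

gcd(35656, 6717):
  35656 = 5*6717 + 2071
  6717 = 3*2071 + 504
  2071 = 4*504 + 55
  504 = 9*55 + 9
  55 = 6*9 + 1
  9 = 9*1
so gcd(35656, 6717) = 1.

1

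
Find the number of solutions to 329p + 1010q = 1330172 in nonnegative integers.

4

gcd(1010, 329) = 1  (1010 = 3·329 + 23, 329 = 14·23 + 7, 23 = 3·7 + 2, 7 = 3·2 + 1, 2 = 2·1).
Back-substituting, 329·(439) + 1010·(-143) = 1.
Scale by 1330172: one solution is (583945508, -190214596). Reduce p mod 1010: (878, 1031).
General: p = 878 + 1010t, q = 1031 - 329t.
p ≥ 0 ⇒ t ≥ 0; q ≥ 0 ⇒ t ≤ 3. So t ∈ [0, 3]: 4 solutions.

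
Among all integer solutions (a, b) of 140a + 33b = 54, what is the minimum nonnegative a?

gcd(140, 33):
  140 = 4×33 + 8
  33 = 4×8 + 1
  8 = 8×1
so gcd(140, 33) = 1.
1 divides 54, so solutions exist.
Back-substitute for Bézout coefficients:
  1 = 33 - 4×8
  ... = 140×(-4) + 33×(17)
Scale by 54/1 = 54: (a₀, b₀) = (-216, 918).
General solution: a = -216 + 33t, b = 918 - 140t for integer t.
a ≥ 0: smallest is -216 mod 33 = 15 (at t = 7), with b = -62.

15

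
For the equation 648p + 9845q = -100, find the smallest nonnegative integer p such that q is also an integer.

3950

gcd(9845, 648):
  9845 = 15·648 + 125
  648 = 5·125 + 23
  125 = 5·23 + 10
  23 = 2·10 + 3
  10 = 3·3 + 1
  3 = 3·1
so gcd(9845, 648) = 1.
1 divides -100, so solutions exist.
Back-substitute for Bézout coefficients:
  1 = 10 - 3·3
  ... = 648·(-2993) + 9845·(197)
Scale by -100/1 = -100: (p₀, q₀) = (299300, -19700).
General solution: p = 299300 + 9845t, q = -19700 - 648t for integer t.
p ≥ 0: smallest is 299300 mod 9845 = 3950 (at t = -30), with q = -260.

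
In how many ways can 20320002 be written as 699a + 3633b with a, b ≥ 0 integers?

gcd(3633, 699):
  3633 = 5*699 + 138
  699 = 5*138 + 9
  138 = 15*9 + 3
  9 = 3*3
so gcd(3633, 699) = 3.
Back-substitute for Bézout coefficients:
  3 = 138 - 15*9
  ... = 699*(-395) + 3633*(76)
Scale by 6773334: one solution is (-2675466930, 514773384). Reduce a mod 1211: (214, 5552).
General: a = 214 + 1211t, b = 5552 - 233t.
a ≥ 0 ⇒ t ≥ 0; b ≥ 0 ⇒ t ≤ 23. So t ∈ [0, 23]: 24 solutions.

24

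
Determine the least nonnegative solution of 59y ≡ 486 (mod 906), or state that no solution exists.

300

gcd(906, 59) = 1.
1 divides 486, so solutions exist.
By Bézout, 59*(215) + 906*(-14) = 1.
So 59*(215) ≡ 1 (mod 906); multiply by 486: y ≡ 104490 (mod 906).
Smallest nonnegative: y = 104490 mod 906 = 300.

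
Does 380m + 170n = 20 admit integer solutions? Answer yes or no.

yes

gcd(380, 170):
  380 = 2*170 + 40
  170 = 4*40 + 10
  40 = 4*10
so gcd(380, 170) = 10.
10 divides 20, so integer solutions exist.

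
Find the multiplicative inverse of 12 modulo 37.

34

gcd(37, 12):
  37 = 3×12 + 1
  12 = 12×1
so gcd(37, 12) = 1.
Back-substitute for Bézout coefficients:
  1 = 37 - 3×12
  ... = 12×(-3) + 37×(1)
So 12×-3 ≡ 1 (mod 37), and -3 mod 37 = 34.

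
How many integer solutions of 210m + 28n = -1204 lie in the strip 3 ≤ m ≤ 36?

17

gcd(210, 28) = 14.
By Bézout, 210*(1) + 28*(-7) = 14.
Particular solution: (0, -43).
General solution: m = 0 + 2t, n = -43 - 15t for integer t.
3 ≤ 0 + 2t ≤ 36 gives t ∈ [2, 18], which is 17 values.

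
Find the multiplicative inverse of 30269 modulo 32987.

gcd(32987, 30269) = 1  (32987 = 1×30269 + 2718, 30269 = 11×2718 + 371, 2718 = 7×371 + 121, 371 = 3×121 + 8, 121 = 15×8 + 1, 8 = 8×1).
Back-substituting, 30269×(-4090) + 32987×(3753) = 1.
So 30269×-4090 ≡ 1 (mod 32987), and -4090 mod 32987 = 28897.

28897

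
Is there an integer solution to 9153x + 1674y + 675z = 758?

no

gcd(9153, 1674) = 27  (9153 = 5*1674 + 783, 1674 = 2*783 + 108, 783 = 7*108 + 27, 108 = 4*27).
gcd(27, 675) = 27.
27 does not divide 758 (remainder 2), so no integer solutions.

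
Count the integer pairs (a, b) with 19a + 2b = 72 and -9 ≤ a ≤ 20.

gcd(19, 2):
  19 = 9×2 + 1
  2 = 2×1
so gcd(19, 2) = 1.
Back-substitute for Bézout coefficients:
  1 = 19 - 9×2
  ... = 19×(1) + 2×(-9)
Scale by 72: particular solution (72, -648); reduce a mod 2: (0, 36).
General solution: a = 0 + 2t, b = 36 - 19t for integer t.
-9 ≤ 0 + 2t ≤ 20 gives t ∈ [-4, 10], which is 15 values.

15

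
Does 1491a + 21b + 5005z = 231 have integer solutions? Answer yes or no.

yes

gcd(1491, 21) = 21  (1491 = 71*21).
gcd(21, 5005) = 7.
7 divides 231, so integer solutions exist.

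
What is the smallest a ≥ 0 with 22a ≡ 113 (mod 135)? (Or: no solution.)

134

gcd(135, 22):
  135 = 6×22 + 3
  22 = 7×3 + 1
  3 = 3×1
so gcd(135, 22) = 1.
1 divides 113, so solutions exist.
Back-substitute for Bézout coefficients:
  1 = 22 - 7×3
  ... = 22×(43) + 135×(-7)
So 22×(43) ≡ 1 (mod 135); multiply by 113: a ≡ 4859 (mod 135).
Smallest nonnegative: a = 4859 mod 135 = 134.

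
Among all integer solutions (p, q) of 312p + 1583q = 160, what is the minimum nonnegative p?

447

gcd(1583, 312) = 1.
1 divides 160, so solutions exist.
By Bézout, 312*(-482) + 1583*(95) = 1.
Scale by 160/1 = 160: (p₀, q₀) = (-77120, 15200).
General solution: p = -77120 + 1583t, q = 15200 - 312t for integer t.
p ≥ 0: smallest is -77120 mod 1583 = 447 (at t = 49), with q = -88.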